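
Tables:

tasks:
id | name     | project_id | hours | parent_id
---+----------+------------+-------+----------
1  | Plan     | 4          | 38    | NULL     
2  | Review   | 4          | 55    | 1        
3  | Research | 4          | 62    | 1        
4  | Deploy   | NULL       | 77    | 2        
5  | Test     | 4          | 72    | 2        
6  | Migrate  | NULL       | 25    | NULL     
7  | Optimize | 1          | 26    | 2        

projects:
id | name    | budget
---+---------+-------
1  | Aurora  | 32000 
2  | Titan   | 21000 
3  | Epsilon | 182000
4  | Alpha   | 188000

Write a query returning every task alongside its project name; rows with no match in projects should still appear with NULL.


LEFT JOIN keeps every row from tasks (the left table); where project_id has no match in projects, the project columns become NULL. Walk through each task:
  - task 1 (Plan): project_id=4 -> matches Alpha
  - task 2 (Review): project_id=4 -> matches Alpha
  - task 3 (Research): project_id=4 -> matches Alpha
  - task 4 (Deploy): project_id=NULL, no match -> kept with NULL
  - task 5 (Test): project_id=4 -> matches Alpha
  - task 6 (Migrate): project_id=NULL, no match -> kept with NULL
  - task 7 (Optimize): project_id=1 -> matches Aurora
All 7 rows appear; 2 have NULL project.

SQL:
SELECT a.name, b.name AS project
FROM tasks a
LEFT JOIN projects b ON a.project_id = b.id

Result:
name     | project
---------+--------
Plan     | Alpha  
Review   | Alpha  
Research | Alpha  
Deploy   | NULL   
Test     | Alpha  
Migrate  | NULL   
Optimize | Aurora 


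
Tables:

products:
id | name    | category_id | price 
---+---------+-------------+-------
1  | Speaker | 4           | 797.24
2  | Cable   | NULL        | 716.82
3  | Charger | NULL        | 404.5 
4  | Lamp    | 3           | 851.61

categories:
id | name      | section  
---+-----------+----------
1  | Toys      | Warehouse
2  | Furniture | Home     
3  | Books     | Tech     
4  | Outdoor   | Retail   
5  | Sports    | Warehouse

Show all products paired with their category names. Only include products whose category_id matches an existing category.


INNER JOIN keeps only products rows whose category_id matches an id in categories. Walk through each product:
  - product 1 (Speaker): category_id=4 -> matches Outdoor
  - product 2 (Cable): category_id=NULL, no match -> dropped
  - product 3 (Charger): category_id=NULL, no match -> dropped
  - product 4 (Lamp): category_id=3 -> matches Books
So 2 of 4 rows are dropped.

SQL:
SELECT a.name, b.name AS category
FROM products a
INNER JOIN categories b ON a.category_id = b.id

Result:
name    | category
--------+---------
Speaker | Outdoor 
Lamp    | Books   


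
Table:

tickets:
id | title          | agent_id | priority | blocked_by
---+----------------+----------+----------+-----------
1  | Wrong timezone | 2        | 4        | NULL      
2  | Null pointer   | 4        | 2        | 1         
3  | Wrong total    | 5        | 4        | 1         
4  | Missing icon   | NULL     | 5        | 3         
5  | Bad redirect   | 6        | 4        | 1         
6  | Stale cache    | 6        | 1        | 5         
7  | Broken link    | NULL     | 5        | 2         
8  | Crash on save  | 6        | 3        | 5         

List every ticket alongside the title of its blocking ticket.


This is a self-join: tickets is joined to a second copy of itself, matching each row's blocked_by to another row's id. Use LEFT JOIN so rows with blocked_by=NULL are kept.
  - ticket 1 (Wrong timezone): blocked_by=NULL -> NULL
  - ticket 2 (Null pointer): blocked_by=1 -> Wrong timezone
  - ticket 3 (Wrong total): blocked_by=1 -> Wrong timezone
  - ticket 4 (Missing icon): blocked_by=3 -> Wrong total
  - ticket 5 (Bad redirect): blocked_by=1 -> Wrong timezone
  - ticket 6 (Stale cache): blocked_by=5 -> Bad redirect
  - ticket 7 (Broken link): blocked_by=2 -> Null pointer
  - ticket 8 (Crash on save): blocked_by=5 -> Bad redirect

SQL:
SELECT a.title AS item, b.title AS blocked_by
FROM tickets a
LEFT JOIN tickets b ON a.blocked_by = b.id

Result:
item           | blocked_by    
---------------+---------------
Wrong timezone | NULL          
Null pointer   | Wrong timezone
Wrong total    | Wrong timezone
Missing icon   | Wrong total   
Bad redirect   | Wrong timezone
Stale cache    | Bad redirect  
Broken link    | Null pointer  
Crash on save  | Bad redirect  


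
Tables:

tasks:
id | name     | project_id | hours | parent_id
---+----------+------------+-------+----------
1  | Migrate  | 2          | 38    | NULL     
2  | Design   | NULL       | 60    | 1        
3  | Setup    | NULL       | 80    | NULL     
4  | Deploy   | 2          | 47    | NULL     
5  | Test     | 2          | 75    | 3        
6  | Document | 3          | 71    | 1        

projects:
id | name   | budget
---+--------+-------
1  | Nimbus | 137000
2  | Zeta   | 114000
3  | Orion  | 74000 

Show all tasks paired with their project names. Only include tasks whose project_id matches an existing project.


INNER JOIN keeps only tasks rows whose project_id matches an id in projects. Walk through each task:
  - task 1 (Migrate): project_id=2 -> matches Zeta
  - task 2 (Design): project_id=NULL, no match -> dropped
  - task 3 (Setup): project_id=NULL, no match -> dropped
  - task 4 (Deploy): project_id=2 -> matches Zeta
  - task 5 (Test): project_id=2 -> matches Zeta
  - task 6 (Document): project_id=3 -> matches Orion
So 2 of 6 rows are dropped.

SQL:
SELECT a.name, b.name AS project
FROM tasks a
INNER JOIN projects b ON a.project_id = b.id

Result:
name     | project
---------+--------
Migrate  | Zeta   
Deploy   | Zeta   
Test     | Zeta   
Document | Orion  


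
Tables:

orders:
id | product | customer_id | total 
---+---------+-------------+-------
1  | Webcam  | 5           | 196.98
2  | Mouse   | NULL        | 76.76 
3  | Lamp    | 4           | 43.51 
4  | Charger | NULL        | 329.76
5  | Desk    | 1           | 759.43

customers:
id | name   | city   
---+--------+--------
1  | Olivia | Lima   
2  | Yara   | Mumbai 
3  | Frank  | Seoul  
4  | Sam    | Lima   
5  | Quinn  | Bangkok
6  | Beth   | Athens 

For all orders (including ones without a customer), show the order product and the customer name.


LEFT JOIN keeps every row from orders (the left table); where customer_id has no match in customers, the customer columns become NULL. Walk through each order:
  - order 1 (Webcam): customer_id=5 -> matches Quinn
  - order 2 (Mouse): customer_id=NULL, no match -> kept with NULL
  - order 3 (Lamp): customer_id=4 -> matches Sam
  - order 4 (Charger): customer_id=NULL, no match -> kept with NULL
  - order 5 (Desk): customer_id=1 -> matches Olivia
All 5 rows appear; 2 have NULL customer.

SQL:
SELECT a.product, b.name AS customer
FROM orders a
LEFT JOIN customers b ON a.customer_id = b.id

Result:
product | customer
--------+---------
Webcam  | Quinn   
Mouse   | NULL    
Lamp    | Sam     
Charger | NULL    
Desk    | Olivia  


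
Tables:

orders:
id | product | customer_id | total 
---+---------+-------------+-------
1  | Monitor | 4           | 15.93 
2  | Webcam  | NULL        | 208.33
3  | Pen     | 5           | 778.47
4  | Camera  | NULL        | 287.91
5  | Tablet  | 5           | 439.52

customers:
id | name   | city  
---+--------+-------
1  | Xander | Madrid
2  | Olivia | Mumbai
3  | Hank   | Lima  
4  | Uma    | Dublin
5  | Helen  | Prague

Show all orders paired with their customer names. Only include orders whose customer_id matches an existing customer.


INNER JOIN keeps only orders rows whose customer_id matches an id in customers. Walk through each order:
  - order 1 (Monitor): customer_id=4 -> matches Uma
  - order 2 (Webcam): customer_id=NULL, no match -> dropped
  - order 3 (Pen): customer_id=5 -> matches Helen
  - order 4 (Camera): customer_id=NULL, no match -> dropped
  - order 5 (Tablet): customer_id=5 -> matches Helen
So 2 of 5 rows are dropped.

SQL:
SELECT a.product, b.name AS customer
FROM orders a
INNER JOIN customers b ON a.customer_id = b.id

Result:
product | customer
--------+---------
Monitor | Uma     
Pen     | Helen   
Tablet  | Helen   


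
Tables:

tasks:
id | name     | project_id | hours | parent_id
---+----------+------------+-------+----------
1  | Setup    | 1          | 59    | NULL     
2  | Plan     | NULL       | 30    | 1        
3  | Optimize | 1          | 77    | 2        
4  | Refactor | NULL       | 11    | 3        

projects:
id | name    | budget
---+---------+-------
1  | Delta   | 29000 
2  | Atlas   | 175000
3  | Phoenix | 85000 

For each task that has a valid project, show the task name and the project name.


INNER JOIN keeps only tasks rows whose project_id matches an id in projects. Walk through each task:
  - task 1 (Setup): project_id=1 -> matches Delta
  - task 2 (Plan): project_id=NULL, no match -> dropped
  - task 3 (Optimize): project_id=1 -> matches Delta
  - task 4 (Refactor): project_id=NULL, no match -> dropped
So 2 of 4 rows are dropped.

SQL:
SELECT a.name, b.name AS project
FROM tasks a
INNER JOIN projects b ON a.project_id = b.id

Result:
name     | project
---------+--------
Setup    | Delta  
Optimize | Delta  


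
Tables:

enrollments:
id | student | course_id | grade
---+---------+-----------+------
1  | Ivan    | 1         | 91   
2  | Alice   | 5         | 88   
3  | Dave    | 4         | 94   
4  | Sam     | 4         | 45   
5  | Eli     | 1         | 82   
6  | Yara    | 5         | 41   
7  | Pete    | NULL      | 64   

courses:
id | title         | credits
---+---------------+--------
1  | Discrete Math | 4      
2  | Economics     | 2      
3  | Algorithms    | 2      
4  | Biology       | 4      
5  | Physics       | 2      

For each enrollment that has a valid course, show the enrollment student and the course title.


INNER JOIN keeps only enrollments rows whose course_id matches an id in courses. Walk through each enrollment:
  - enrollment 1 (Ivan): course_id=1 -> matches Discrete Math
  - enrollment 2 (Alice): course_id=5 -> matches Physics
  - enrollment 3 (Dave): course_id=4 -> matches Biology
  - enrollment 4 (Sam): course_id=4 -> matches Biology
  - enrollment 5 (Eli): course_id=1 -> matches Discrete Math
  - enrollment 6 (Yara): course_id=5 -> matches Physics
  - enrollment 7 (Pete): course_id=NULL, no match -> dropped
So 1 of 7 rows is dropped.

SQL:
SELECT a.student, b.title AS course
FROM enrollments a
INNER JOIN courses b ON a.course_id = b.id

Result:
student | course       
--------+--------------
Ivan    | Discrete Math
Alice   | Physics      
Dave    | Biology      
Sam     | Biology      
Eli     | Discrete Math
Yara    | Physics      


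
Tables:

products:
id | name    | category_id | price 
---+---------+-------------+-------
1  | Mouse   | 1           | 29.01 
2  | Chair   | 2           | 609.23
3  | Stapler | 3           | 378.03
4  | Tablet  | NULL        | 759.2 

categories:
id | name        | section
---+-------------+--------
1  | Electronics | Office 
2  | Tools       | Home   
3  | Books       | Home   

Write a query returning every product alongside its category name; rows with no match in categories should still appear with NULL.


LEFT JOIN keeps every row from products (the left table); where category_id has no match in categories, the category columns become NULL. Walk through each product:
  - product 1 (Mouse): category_id=1 -> matches Electronics
  - product 2 (Chair): category_id=2 -> matches Tools
  - product 3 (Stapler): category_id=3 -> matches Books
  - product 4 (Tablet): category_id=NULL, no match -> kept with NULL
All 4 rows appear; 1 has NULL category.

SQL:
SELECT a.name, b.name AS category
FROM products a
LEFT JOIN categories b ON a.category_id = b.id

Result:
name    | category   
--------+------------
Mouse   | Electronics
Chair   | Tools      
Stapler | Books      
Tablet  | NULL       


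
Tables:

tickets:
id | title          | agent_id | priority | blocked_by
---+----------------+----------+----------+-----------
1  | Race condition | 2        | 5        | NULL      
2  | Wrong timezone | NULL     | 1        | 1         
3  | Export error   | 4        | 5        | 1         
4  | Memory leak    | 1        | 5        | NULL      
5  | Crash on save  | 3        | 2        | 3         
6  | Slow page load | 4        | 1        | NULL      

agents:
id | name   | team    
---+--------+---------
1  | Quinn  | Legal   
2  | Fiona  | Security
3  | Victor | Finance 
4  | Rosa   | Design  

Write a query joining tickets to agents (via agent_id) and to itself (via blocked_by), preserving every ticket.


Two LEFT JOINs from the same base table tickets: one to agents via agent_id, one to tickets itself via blocked_by. Both are LEFT so every ticket is preserved.
Match against agents:
  - ticket 1 (Race condition): agent_id=2 -> matches Fiona
  - ticket 2 (Wrong timezone): agent_id=NULL, no match -> kept with NULL
  - ticket 3 (Export error): agent_id=4 -> matches Rosa
  - ticket 4 (Memory leak): agent_id=1 -> matches Quinn
  - ticket 5 (Crash on save): agent_id=3 -> matches Victor
  - ticket 6 (Slow page load): agent_id=4 -> matches Rosa
Match against tickets (self):
  - ticket 1 (Race condition): blocked_by=NULL -> NULL
  - ticket 2 (Wrong timezone): blocked_by=1 -> Race condition
  - ticket 3 (Export error): blocked_by=1 -> Race condition
  - ticket 4 (Memory leak): blocked_by=NULL -> NULL
  - ticket 5 (Crash on save): blocked_by=3 -> Export error
  - ticket 6 (Slow page load): blocked_by=NULL -> NULL

SQL:
SELECT a.title, b.name AS agent, c.title AS blocked_by
FROM tickets a
LEFT JOIN agents b ON a.agent_id = b.id
LEFT JOIN tickets c ON a.blocked_by = c.id

Result:
title          | agent  | blocked_by    
---------------+--------+---------------
Race condition | Fiona  | NULL          
Wrong timezone | NULL   | Race condition
Export error   | Rosa   | Race condition
Memory leak    | Quinn  | NULL          
Crash on save  | Victor | Export error  
Slow page load | Rosa   | NULL          


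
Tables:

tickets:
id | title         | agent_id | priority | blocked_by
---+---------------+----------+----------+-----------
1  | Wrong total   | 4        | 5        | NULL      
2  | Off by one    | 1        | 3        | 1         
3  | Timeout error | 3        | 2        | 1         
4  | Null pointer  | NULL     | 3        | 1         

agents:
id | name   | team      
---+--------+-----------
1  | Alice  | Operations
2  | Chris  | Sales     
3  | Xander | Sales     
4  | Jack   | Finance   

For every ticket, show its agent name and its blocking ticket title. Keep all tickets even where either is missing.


Two LEFT JOINs from the same base table tickets: one to agents via agent_id, one to tickets itself via blocked_by. Both are LEFT so every ticket is preserved.
Match against agents:
  - ticket 1 (Wrong total): agent_id=4 -> matches Jack
  - ticket 2 (Off by one): agent_id=1 -> matches Alice
  - ticket 3 (Timeout error): agent_id=3 -> matches Xander
  - ticket 4 (Null pointer): agent_id=NULL, no match -> kept with NULL
Match against tickets (self):
  - ticket 1 (Wrong total): blocked_by=NULL -> NULL
  - ticket 2 (Off by one): blocked_by=1 -> Wrong total
  - ticket 3 (Timeout error): blocked_by=1 -> Wrong total
  - ticket 4 (Null pointer): blocked_by=1 -> Wrong total

SQL:
SELECT a.title, b.name AS agent, c.title AS blocked_by
FROM tickets a
LEFT JOIN agents b ON a.agent_id = b.id
LEFT JOIN tickets c ON a.blocked_by = c.id

Result:
title         | agent  | blocked_by 
--------------+--------+------------
Wrong total   | Jack   | NULL       
Off by one    | Alice  | Wrong total
Timeout error | Xander | Wrong total
Null pointer  | NULL   | Wrong total


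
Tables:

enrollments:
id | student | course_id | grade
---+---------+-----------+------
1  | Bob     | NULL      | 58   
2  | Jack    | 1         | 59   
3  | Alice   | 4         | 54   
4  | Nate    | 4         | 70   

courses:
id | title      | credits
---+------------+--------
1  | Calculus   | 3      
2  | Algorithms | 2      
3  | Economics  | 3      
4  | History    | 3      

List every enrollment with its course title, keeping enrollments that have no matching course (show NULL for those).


LEFT JOIN keeps every row from enrollments (the left table); where course_id has no match in courses, the course columns become NULL. Walk through each enrollment:
  - enrollment 1 (Bob): course_id=NULL, no match -> kept with NULL
  - enrollment 2 (Jack): course_id=1 -> matches Calculus
  - enrollment 3 (Alice): course_id=4 -> matches History
  - enrollment 4 (Nate): course_id=4 -> matches History
All 4 rows appear; 1 has NULL course.

SQL:
SELECT a.student, b.title AS course
FROM enrollments a
LEFT JOIN courses b ON a.course_id = b.id

Result:
student | course  
--------+---------
Bob     | NULL    
Jack    | Calculus
Alice   | History 
Nate    | History 


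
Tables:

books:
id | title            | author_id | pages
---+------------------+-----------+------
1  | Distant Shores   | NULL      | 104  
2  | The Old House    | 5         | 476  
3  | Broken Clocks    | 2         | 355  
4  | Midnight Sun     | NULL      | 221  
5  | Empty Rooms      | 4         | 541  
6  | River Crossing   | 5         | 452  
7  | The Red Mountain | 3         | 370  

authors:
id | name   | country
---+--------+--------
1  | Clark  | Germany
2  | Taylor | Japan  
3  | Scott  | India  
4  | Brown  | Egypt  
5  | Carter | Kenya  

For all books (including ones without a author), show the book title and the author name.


LEFT JOIN keeps every row from books (the left table); where author_id has no match in authors, the author columns become NULL. Walk through each book:
  - book 1 (Distant Shores): author_id=NULL, no match -> kept with NULL
  - book 2 (The Old House): author_id=5 -> matches Carter
  - book 3 (Broken Clocks): author_id=2 -> matches Taylor
  - book 4 (Midnight Sun): author_id=NULL, no match -> kept with NULL
  - book 5 (Empty Rooms): author_id=4 -> matches Brown
  - book 6 (River Crossing): author_id=5 -> matches Carter
  - book 7 (The Red Mountain): author_id=3 -> matches Scott
All 7 rows appear; 2 have NULL author.

SQL:
SELECT a.title, b.name AS author
FROM books a
LEFT JOIN authors b ON a.author_id = b.id

Result:
title            | author
-----------------+-------
Distant Shores   | NULL  
The Old House    | Carter
Broken Clocks    | Taylor
Midnight Sun     | NULL  
Empty Rooms      | Brown 
River Crossing   | Carter
The Red Mountain | Scott 


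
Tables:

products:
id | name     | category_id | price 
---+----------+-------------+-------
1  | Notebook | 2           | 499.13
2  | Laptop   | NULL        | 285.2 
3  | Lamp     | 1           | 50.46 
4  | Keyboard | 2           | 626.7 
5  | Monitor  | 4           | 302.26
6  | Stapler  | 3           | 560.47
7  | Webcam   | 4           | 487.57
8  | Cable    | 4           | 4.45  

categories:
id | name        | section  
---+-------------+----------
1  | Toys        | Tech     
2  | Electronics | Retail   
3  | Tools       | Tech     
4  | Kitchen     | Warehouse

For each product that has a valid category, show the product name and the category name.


INNER JOIN keeps only products rows whose category_id matches an id in categories. Walk through each product:
  - product 1 (Notebook): category_id=2 -> matches Electronics
  - product 2 (Laptop): category_id=NULL, no match -> dropped
  - product 3 (Lamp): category_id=1 -> matches Toys
  - product 4 (Keyboard): category_id=2 -> matches Electronics
  - product 5 (Monitor): category_id=4 -> matches Kitchen
  - product 6 (Stapler): category_id=3 -> matches Tools
  - product 7 (Webcam): category_id=4 -> matches Kitchen
  - product 8 (Cable): category_id=4 -> matches Kitchen
So 1 of 8 rows is dropped.

SQL:
SELECT a.name, b.name AS category
FROM products a
INNER JOIN categories b ON a.category_id = b.id

Result:
name     | category   
---------+------------
Notebook | Electronics
Lamp     | Toys       
Keyboard | Electronics
Monitor  | Kitchen    
Stapler  | Tools      
Webcam   | Kitchen    
Cable    | Kitchen    


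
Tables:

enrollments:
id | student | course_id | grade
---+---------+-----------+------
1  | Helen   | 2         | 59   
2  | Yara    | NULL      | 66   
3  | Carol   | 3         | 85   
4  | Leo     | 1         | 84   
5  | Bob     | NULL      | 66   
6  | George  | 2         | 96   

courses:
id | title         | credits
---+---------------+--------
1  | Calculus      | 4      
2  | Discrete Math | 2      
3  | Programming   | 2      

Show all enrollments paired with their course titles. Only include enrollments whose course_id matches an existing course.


INNER JOIN keeps only enrollments rows whose course_id matches an id in courses. Walk through each enrollment:
  - enrollment 1 (Helen): course_id=2 -> matches Discrete Math
  - enrollment 2 (Yara): course_id=NULL, no match -> dropped
  - enrollment 3 (Carol): course_id=3 -> matches Programming
  - enrollment 4 (Leo): course_id=1 -> matches Calculus
  - enrollment 5 (Bob): course_id=NULL, no match -> dropped
  - enrollment 6 (George): course_id=2 -> matches Discrete Math
So 2 of 6 rows are dropped.

SQL:
SELECT a.student, b.title AS course
FROM enrollments a
INNER JOIN courses b ON a.course_id = b.id

Result:
student | course       
--------+--------------
Helen   | Discrete Math
Carol   | Programming  
Leo     | Calculus     
George  | Discrete Math


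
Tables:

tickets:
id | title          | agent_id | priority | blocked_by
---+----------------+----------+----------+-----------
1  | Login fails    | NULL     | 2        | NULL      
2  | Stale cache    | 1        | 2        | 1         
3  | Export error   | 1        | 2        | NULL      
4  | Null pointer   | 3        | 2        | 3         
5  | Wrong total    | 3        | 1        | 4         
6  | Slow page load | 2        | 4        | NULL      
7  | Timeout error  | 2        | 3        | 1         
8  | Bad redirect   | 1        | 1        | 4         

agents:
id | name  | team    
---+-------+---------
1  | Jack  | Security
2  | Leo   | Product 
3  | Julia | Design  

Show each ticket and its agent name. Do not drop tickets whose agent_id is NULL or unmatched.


LEFT JOIN keeps every row from tickets (the left table); where agent_id has no match in agents, the agent columns become NULL. Walk through each ticket:
  - ticket 1 (Login fails): agent_id=NULL, no match -> kept with NULL
  - ticket 2 (Stale cache): agent_id=1 -> matches Jack
  - ticket 3 (Export error): agent_id=1 -> matches Jack
  - ticket 4 (Null pointer): agent_id=3 -> matches Julia
  - ticket 5 (Wrong total): agent_id=3 -> matches Julia
  - ticket 6 (Slow page load): agent_id=2 -> matches Leo
  - ticket 7 (Timeout error): agent_id=2 -> matches Leo
  - ticket 8 (Bad redirect): agent_id=1 -> matches Jack
All 8 rows appear; 1 has NULL agent.

SQL:
SELECT a.title, b.name AS agent
FROM tickets a
LEFT JOIN agents b ON a.agent_id = b.id

Result:
title          | agent
---------------+------
Login fails    | NULL 
Stale cache    | Jack 
Export error   | Jack 
Null pointer   | Julia
Wrong total    | Julia
Slow page load | Leo  
Timeout error  | Leo  
Bad redirect   | Jack 


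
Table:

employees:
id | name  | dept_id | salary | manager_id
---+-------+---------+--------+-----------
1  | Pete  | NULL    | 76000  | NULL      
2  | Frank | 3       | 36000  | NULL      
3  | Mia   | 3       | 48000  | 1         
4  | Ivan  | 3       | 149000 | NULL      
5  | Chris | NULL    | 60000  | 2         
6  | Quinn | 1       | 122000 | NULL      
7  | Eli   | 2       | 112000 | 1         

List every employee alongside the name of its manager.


This is a self-join: employees is joined to a second copy of itself, matching each row's manager_id to another row's id. Use LEFT JOIN so rows with manager_id=NULL are kept.
  - employee 1 (Pete): manager_id=NULL -> NULL
  - employee 2 (Frank): manager_id=NULL -> NULL
  - employee 3 (Mia): manager_id=1 -> Pete
  - employee 4 (Ivan): manager_id=NULL -> NULL
  - employee 5 (Chris): manager_id=2 -> Frank
  - employee 6 (Quinn): manager_id=NULL -> NULL
  - employee 7 (Eli): manager_id=1 -> Pete

SQL:
SELECT a.name AS item, b.name AS manager
FROM employees a
LEFT JOIN employees b ON a.manager_id = b.id

Result:
item  | manager
------+--------
Pete  | NULL   
Frank | NULL   
Mia   | Pete   
Ivan  | NULL   
Chris | Frank  
Quinn | NULL   
Eli   | Pete   


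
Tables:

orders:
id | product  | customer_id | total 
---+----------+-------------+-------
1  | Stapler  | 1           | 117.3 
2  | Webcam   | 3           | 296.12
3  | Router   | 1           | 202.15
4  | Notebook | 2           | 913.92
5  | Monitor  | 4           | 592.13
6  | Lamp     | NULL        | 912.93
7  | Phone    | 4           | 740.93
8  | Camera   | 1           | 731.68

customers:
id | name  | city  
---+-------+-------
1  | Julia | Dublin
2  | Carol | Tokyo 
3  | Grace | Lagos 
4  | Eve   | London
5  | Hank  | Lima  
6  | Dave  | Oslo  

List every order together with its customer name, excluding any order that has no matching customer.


INNER JOIN keeps only orders rows whose customer_id matches an id in customers. Walk through each order:
  - order 1 (Stapler): customer_id=1 -> matches Julia
  - order 2 (Webcam): customer_id=3 -> matches Grace
  - order 3 (Router): customer_id=1 -> matches Julia
  - order 4 (Notebook): customer_id=2 -> matches Carol
  - order 5 (Monitor): customer_id=4 -> matches Eve
  - order 6 (Lamp): customer_id=NULL, no match -> dropped
  - order 7 (Phone): customer_id=4 -> matches Eve
  - order 8 (Camera): customer_id=1 -> matches Julia
So 1 of 8 rows is dropped.

SQL:
SELECT a.product, b.name AS customer
FROM orders a
INNER JOIN customers b ON a.customer_id = b.id

Result:
product  | customer
---------+---------
Stapler  | Julia   
Webcam   | Grace   
Router   | Julia   
Notebook | Carol   
Monitor  | Eve     
Phone    | Eve     
Camera   | Julia   


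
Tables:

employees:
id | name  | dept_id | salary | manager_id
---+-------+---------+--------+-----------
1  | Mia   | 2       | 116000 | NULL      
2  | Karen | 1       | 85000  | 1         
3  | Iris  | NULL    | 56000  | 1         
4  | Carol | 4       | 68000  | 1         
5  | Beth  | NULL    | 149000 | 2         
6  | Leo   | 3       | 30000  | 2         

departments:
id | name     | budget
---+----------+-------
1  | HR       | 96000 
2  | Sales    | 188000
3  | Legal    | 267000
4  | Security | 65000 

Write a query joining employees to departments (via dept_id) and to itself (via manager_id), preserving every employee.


Two LEFT JOINs from the same base table employees: one to departments via dept_id, one to employees itself via manager_id. Both are LEFT so every employee is preserved.
Match against departments:
  - employee 1 (Mia): dept_id=2 -> matches Sales
  - employee 2 (Karen): dept_id=1 -> matches HR
  - employee 3 (Iris): dept_id=NULL, no match -> kept with NULL
  - employee 4 (Carol): dept_id=4 -> matches Security
  - employee 5 (Beth): dept_id=NULL, no match -> kept with NULL
  - employee 6 (Leo): dept_id=3 -> matches Legal
Match against employees (self):
  - employee 1 (Mia): manager_id=NULL -> NULL
  - employee 2 (Karen): manager_id=1 -> Mia
  - employee 3 (Iris): manager_id=1 -> Mia
  - employee 4 (Carol): manager_id=1 -> Mia
  - employee 5 (Beth): manager_id=2 -> Karen
  - employee 6 (Leo): manager_id=2 -> Karen

SQL:
SELECT a.name, b.name AS department, c.name AS manager
FROM employees a
LEFT JOIN departments b ON a.dept_id = b.id
LEFT JOIN employees c ON a.manager_id = c.id

Result:
name  | department | manager
------+------------+--------
Mia   | Sales      | NULL   
Karen | HR         | Mia    
Iris  | NULL       | Mia    
Carol | Security   | Mia    
Beth  | NULL       | Karen  
Leo   | Legal      | Karen  


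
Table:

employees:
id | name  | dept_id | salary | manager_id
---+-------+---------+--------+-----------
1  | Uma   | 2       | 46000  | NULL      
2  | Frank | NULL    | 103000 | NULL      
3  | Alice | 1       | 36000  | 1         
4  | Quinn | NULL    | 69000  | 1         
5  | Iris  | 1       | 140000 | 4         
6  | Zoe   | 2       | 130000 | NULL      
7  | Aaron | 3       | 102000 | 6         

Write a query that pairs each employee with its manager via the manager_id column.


This is a self-join: employees is joined to a second copy of itself, matching each row's manager_id to another row's id. Use LEFT JOIN so rows with manager_id=NULL are kept.
  - employee 1 (Uma): manager_id=NULL -> NULL
  - employee 2 (Frank): manager_id=NULL -> NULL
  - employee 3 (Alice): manager_id=1 -> Uma
  - employee 4 (Quinn): manager_id=1 -> Uma
  - employee 5 (Iris): manager_id=4 -> Quinn
  - employee 6 (Zoe): manager_id=NULL -> NULL
  - employee 7 (Aaron): manager_id=6 -> Zoe

SQL:
SELECT a.name AS item, b.name AS manager
FROM employees a
LEFT JOIN employees b ON a.manager_id = b.id

Result:
item  | manager
------+--------
Uma   | NULL   
Frank | NULL   
Alice | Uma    
Quinn | Uma    
Iris  | Quinn  
Zoe   | NULL   
Aaron | Zoe    


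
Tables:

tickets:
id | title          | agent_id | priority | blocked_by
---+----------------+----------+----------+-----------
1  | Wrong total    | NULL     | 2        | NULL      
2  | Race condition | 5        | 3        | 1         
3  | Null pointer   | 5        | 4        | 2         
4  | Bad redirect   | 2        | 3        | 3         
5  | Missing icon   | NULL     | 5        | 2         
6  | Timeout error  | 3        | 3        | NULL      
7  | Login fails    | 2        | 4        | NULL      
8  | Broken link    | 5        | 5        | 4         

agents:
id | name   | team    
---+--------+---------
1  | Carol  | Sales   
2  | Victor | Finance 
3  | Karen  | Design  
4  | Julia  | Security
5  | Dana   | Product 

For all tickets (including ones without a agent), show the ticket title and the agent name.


LEFT JOIN keeps every row from tickets (the left table); where agent_id has no match in agents, the agent columns become NULL. Walk through each ticket:
  - ticket 1 (Wrong total): agent_id=NULL, no match -> kept with NULL
  - ticket 2 (Race condition): agent_id=5 -> matches Dana
  - ticket 3 (Null pointer): agent_id=5 -> matches Dana
  - ticket 4 (Bad redirect): agent_id=2 -> matches Victor
  - ticket 5 (Missing icon): agent_id=NULL, no match -> kept with NULL
  - ticket 6 (Timeout error): agent_id=3 -> matches Karen
  - ticket 7 (Login fails): agent_id=2 -> matches Victor
  - ticket 8 (Broken link): agent_id=5 -> matches Dana
All 8 rows appear; 2 have NULL agent.

SQL:
SELECT a.title, b.name AS agent
FROM tickets a
LEFT JOIN agents b ON a.agent_id = b.id

Result:
title          | agent 
---------------+-------
Wrong total    | NULL  
Race condition | Dana  
Null pointer   | Dana  
Bad redirect   | Victor
Missing icon   | NULL  
Timeout error  | Karen 
Login fails    | Victor
Broken link    | Dana  


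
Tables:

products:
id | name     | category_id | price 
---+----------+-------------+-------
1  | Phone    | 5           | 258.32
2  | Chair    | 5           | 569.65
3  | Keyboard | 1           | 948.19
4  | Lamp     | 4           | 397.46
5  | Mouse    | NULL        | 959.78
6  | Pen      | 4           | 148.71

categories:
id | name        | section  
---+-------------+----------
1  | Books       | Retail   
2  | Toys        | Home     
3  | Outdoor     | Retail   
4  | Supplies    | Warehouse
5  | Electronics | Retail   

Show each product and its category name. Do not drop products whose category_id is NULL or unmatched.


LEFT JOIN keeps every row from products (the left table); where category_id has no match in categories, the category columns become NULL. Walk through each product:
  - product 1 (Phone): category_id=5 -> matches Electronics
  - product 2 (Chair): category_id=5 -> matches Electronics
  - product 3 (Keyboard): category_id=1 -> matches Books
  - product 4 (Lamp): category_id=4 -> matches Supplies
  - product 5 (Mouse): category_id=NULL, no match -> kept with NULL
  - product 6 (Pen): category_id=4 -> matches Supplies
All 6 rows appear; 1 has NULL category.

SQL:
SELECT a.name, b.name AS category
FROM products a
LEFT JOIN categories b ON a.category_id = b.id

Result:
name     | category   
---------+------------
Phone    | Electronics
Chair    | Electronics
Keyboard | Books      
Lamp     | Supplies   
Mouse    | NULL       
Pen      | Supplies   


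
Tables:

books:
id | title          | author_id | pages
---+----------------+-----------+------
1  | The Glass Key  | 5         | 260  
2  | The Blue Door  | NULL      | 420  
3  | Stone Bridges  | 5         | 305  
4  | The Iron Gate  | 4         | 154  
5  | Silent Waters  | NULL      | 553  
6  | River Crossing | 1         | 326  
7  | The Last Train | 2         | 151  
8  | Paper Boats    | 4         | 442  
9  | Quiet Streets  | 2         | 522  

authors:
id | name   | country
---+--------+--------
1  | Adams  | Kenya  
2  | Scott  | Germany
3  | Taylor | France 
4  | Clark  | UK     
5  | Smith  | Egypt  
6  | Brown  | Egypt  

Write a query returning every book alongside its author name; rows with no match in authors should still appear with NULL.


LEFT JOIN keeps every row from books (the left table); where author_id has no match in authors, the author columns become NULL. Walk through each book:
  - book 1 (The Glass Key): author_id=5 -> matches Smith
  - book 2 (The Blue Door): author_id=NULL, no match -> kept with NULL
  - book 3 (Stone Bridges): author_id=5 -> matches Smith
  - book 4 (The Iron Gate): author_id=4 -> matches Clark
  - book 5 (Silent Waters): author_id=NULL, no match -> kept with NULL
  - book 6 (River Crossing): author_id=1 -> matches Adams
  - book 7 (The Last Train): author_id=2 -> matches Scott
  - book 8 (Paper Boats): author_id=4 -> matches Clark
  - book 9 (Quiet Streets): author_id=2 -> matches Scott
All 9 rows appear; 2 have NULL author.

SQL:
SELECT a.title, b.name AS author
FROM books a
LEFT JOIN authors b ON a.author_id = b.id

Result:
title          | author
---------------+-------
The Glass Key  | Smith 
The Blue Door  | NULL  
Stone Bridges  | Smith 
The Iron Gate  | Clark 
Silent Waters  | NULL  
River Crossing | Adams 
The Last Train | Scott 
Paper Boats    | Clark 
Quiet Streets  | Scott 


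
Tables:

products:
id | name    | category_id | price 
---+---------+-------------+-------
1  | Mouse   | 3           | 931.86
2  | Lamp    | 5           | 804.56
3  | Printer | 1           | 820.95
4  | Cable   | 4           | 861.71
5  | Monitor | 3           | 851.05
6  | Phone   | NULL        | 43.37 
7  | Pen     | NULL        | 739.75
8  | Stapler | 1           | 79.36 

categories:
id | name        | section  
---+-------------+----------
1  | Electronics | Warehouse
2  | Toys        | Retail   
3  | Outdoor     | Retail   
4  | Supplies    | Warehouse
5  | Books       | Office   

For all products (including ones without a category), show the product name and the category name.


LEFT JOIN keeps every row from products (the left table); where category_id has no match in categories, the category columns become NULL. Walk through each product:
  - product 1 (Mouse): category_id=3 -> matches Outdoor
  - product 2 (Lamp): category_id=5 -> matches Books
  - product 3 (Printer): category_id=1 -> matches Electronics
  - product 4 (Cable): category_id=4 -> matches Supplies
  - product 5 (Monitor): category_id=3 -> matches Outdoor
  - product 6 (Phone): category_id=NULL, no match -> kept with NULL
  - product 7 (Pen): category_id=NULL, no match -> kept with NULL
  - product 8 (Stapler): category_id=1 -> matches Electronics
All 8 rows appear; 2 have NULL category.

SQL:
SELECT a.name, b.name AS category
FROM products a
LEFT JOIN categories b ON a.category_id = b.id

Result:
name    | category   
--------+------------
Mouse   | Outdoor    
Lamp    | Books      
Printer | Electronics
Cable   | Supplies   
Monitor | Outdoor    
Phone   | NULL       
Pen     | NULL       
Stapler | Electronics


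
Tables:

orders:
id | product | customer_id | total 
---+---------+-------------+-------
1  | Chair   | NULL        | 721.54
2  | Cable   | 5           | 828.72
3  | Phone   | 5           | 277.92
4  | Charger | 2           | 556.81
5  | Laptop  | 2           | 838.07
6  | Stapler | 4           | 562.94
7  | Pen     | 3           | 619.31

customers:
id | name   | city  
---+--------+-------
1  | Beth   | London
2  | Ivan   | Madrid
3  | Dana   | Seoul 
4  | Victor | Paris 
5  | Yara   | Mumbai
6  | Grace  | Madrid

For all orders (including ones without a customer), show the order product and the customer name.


LEFT JOIN keeps every row from orders (the left table); where customer_id has no match in customers, the customer columns become NULL. Walk through each order:
  - order 1 (Chair): customer_id=NULL, no match -> kept with NULL
  - order 2 (Cable): customer_id=5 -> matches Yara
  - order 3 (Phone): customer_id=5 -> matches Yara
  - order 4 (Charger): customer_id=2 -> matches Ivan
  - order 5 (Laptop): customer_id=2 -> matches Ivan
  - order 6 (Stapler): customer_id=4 -> matches Victor
  - order 7 (Pen): customer_id=3 -> matches Dana
All 7 rows appear; 1 has NULL customer.

SQL:
SELECT a.product, b.name AS customer
FROM orders a
LEFT JOIN customers b ON a.customer_id = b.id

Result:
product | customer
--------+---------
Chair   | NULL    
Cable   | Yara    
Phone   | Yara    
Charger | Ivan    
Laptop  | Ivan    
Stapler | Victor  
Pen     | Dana    


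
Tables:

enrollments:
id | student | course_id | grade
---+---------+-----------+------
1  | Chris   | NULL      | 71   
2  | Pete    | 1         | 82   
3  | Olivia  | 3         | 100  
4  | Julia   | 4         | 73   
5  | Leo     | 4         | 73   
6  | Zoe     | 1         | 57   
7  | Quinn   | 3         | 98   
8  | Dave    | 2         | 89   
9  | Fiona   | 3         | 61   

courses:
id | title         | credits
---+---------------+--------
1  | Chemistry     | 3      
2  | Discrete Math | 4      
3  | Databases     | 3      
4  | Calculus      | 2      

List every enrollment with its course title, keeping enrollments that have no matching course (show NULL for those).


LEFT JOIN keeps every row from enrollments (the left table); where course_id has no match in courses, the course columns become NULL. Walk through each enrollment:
  - enrollment 1 (Chris): course_id=NULL, no match -> kept with NULL
  - enrollment 2 (Pete): course_id=1 -> matches Chemistry
  - enrollment 3 (Olivia): course_id=3 -> matches Databases
  - enrollment 4 (Julia): course_id=4 -> matches Calculus
  - enrollment 5 (Leo): course_id=4 -> matches Calculus
  - enrollment 6 (Zoe): course_id=1 -> matches Chemistry
  - enrollment 7 (Quinn): course_id=3 -> matches Databases
  - enrollment 8 (Dave): course_id=2 -> matches Discrete Math
  - enrollment 9 (Fiona): course_id=3 -> matches Databases
All 9 rows appear; 1 has NULL course.

SQL:
SELECT a.student, b.title AS course
FROM enrollments a
LEFT JOIN courses b ON a.course_id = b.id

Result:
student | course       
--------+--------------
Chris   | NULL         
Pete    | Chemistry    
Olivia  | Databases    
Julia   | Calculus     
Leo     | Calculus     
Zoe     | Chemistry    
Quinn   | Databases    
Dave    | Discrete Math
Fiona   | Databases    


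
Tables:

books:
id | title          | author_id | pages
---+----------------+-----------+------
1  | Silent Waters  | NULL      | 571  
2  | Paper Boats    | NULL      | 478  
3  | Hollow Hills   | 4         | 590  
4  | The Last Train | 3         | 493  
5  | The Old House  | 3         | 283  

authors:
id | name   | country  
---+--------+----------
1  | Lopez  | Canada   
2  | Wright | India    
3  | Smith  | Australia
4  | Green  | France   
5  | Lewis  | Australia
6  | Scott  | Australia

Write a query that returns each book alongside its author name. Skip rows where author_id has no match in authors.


INNER JOIN keeps only books rows whose author_id matches an id in authors. Walk through each book:
  - book 1 (Silent Waters): author_id=NULL, no match -> dropped
  - book 2 (Paper Boats): author_id=NULL, no match -> dropped
  - book 3 (Hollow Hills): author_id=4 -> matches Green
  - book 4 (The Last Train): author_id=3 -> matches Smith
  - book 5 (The Old House): author_id=3 -> matches Smith
So 2 of 5 rows are dropped.

SQL:
SELECT a.title, b.name AS author
FROM books a
INNER JOIN authors b ON a.author_id = b.id

Result:
title          | author
---------------+-------
Hollow Hills   | Green 
The Last Train | Smith 
The Old House  | Smith 
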